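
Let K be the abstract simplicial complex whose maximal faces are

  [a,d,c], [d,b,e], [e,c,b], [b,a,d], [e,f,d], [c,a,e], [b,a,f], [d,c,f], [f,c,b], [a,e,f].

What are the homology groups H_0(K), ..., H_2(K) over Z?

H_0 = Z,  H_1 = Z_2,  H_2 = 0.

Order the vertices as a < b < c < d < e < f. Listing each simplex with vertices in this order, K has dimension 2 with simplices:

  0-simplices (6): a, b, c, d, e, f
  1-simplices (15): ab, ac, ad, ae, af, bc, bd, be, bf, cd, ce, cf, de, df, ef
  2-simplices (10): abd, abf, acd, ace, aef, bce, bcf, bde, cdf, def

so the chain groups are C_0 ≅ Z^6, C_1 ≅ Z^15, C_2 ≅ Z^10.

Boundary ∂_1: C_1 → C_0 maps an edge to its endpoints' difference, ∂[p,q] = q − p. For instance
  ∂cd = d − c.
The 6×15 boundary matrix has rank 5 and Smith normal form diag(1,1,1,1,1).

The boundary map ∂_2: C_2 → C_1 acts by ∂[p,q,r] = [q,r] − [p,r] + [p,q]. For instance
  ∂abd = bd − ad + ab,
  ∂bcf = cf − bf + bc.
This gives a 15×10 integer matrix of rank 10; reducing to Smith normal form yields diagonal entries (1,1,1,1,1,1,1,1,1,2).

Now H_k = ker ∂_k / im ∂_{k+1}, so:

  H_0: rank C_0 − rank ∂_1 = 6 − 5 = 1, and the invariant factors of ∂_1 are all 1, so H_0 ≅ Z.
  H_1: rank ker ∂_1 − rank ∂_2 = (15 − 5) − 10 = 0, and ∂_2 has invariant factor 2 > 1, so H_1 ≅ Z_2.
  H_2: rank ker ∂_2 − rank ∂_3 = (10 − 10) − 0 = 0, and there is no ∂_3, so H_2 ≅ 0.

(K is a triangulation of the real projective plane RP^2.)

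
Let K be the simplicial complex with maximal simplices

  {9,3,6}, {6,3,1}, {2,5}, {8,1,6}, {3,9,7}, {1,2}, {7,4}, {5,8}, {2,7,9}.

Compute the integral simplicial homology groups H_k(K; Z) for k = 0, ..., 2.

Order the vertices as 1 < 2 < 3 < 4 < 5 < 6 < 7 < 8 < 9. Listing each simplex with vertices in this order, K has dimension 2 with simplices:

  0-simplices (9): [1], [2], [3], [4], [5], [6], [7], [8], [9]
  1-simplices (15): [1,2], [1,3], [1,6], [1,8], [2,5], [2,7], [2,9], [3,6], [3,7], [3,9], [4,7], [5,8], [6,8], [6,9], [7,9]
  2-simplices (5): [1,3,6], [1,6,8], [2,7,9], [3,6,9], [3,7,9]

giving chain groups C_0 ≅ Z^9, C_1 ≅ Z^15, C_2 ≅ Z^5.

The boundary map ∂_1: C_1 → C_0 is given by ∂[p,q] = [q] − [p]. For instance
  ∂[3,7] = [7] − [3].
The 9×15 boundary matrix has rank 8 and Smith normal form diag(1,1,1,1,1,1,1,1).

∂_2: C_2 → C_1 maps a triangle to the signed sum of its edges. For instance
  ∂[1,3,6] = [3,6] − [1,6] + [1,3],
  ∂[1,6,8] = [6,8] − [1,8] + [1,6].
The 15×5 boundary matrix has rank 5 and Smith normal form diag(1,1,1,1,1).

Now H_k = ker ∂_k / im ∂_{k+1}, so:

  H_0: rank C_0 − rank ∂_1 = 9 − 8 = 1, and the invariant factors of ∂_1 are all 1, so H_0 = Z.
  H_1: rank ker ∂_1 − rank ∂_2 = (15 − 8) − 5 = 2, and the invariant factors of ∂_2 are all 1, so H_1 = Z^2.
  H_2: rank ker ∂_2 − rank ∂_3 = (5 − 5) − 0 = 0, and there is no ∂_3, so H_2 = 0.

As a check, the Euler characteristic is 9 − 15 + 5 = -1, which agrees with 1 − 2 + 0 = -1.

H_0 ≅ Z,  H_1 ≅ Z^2,  H_2 = 0.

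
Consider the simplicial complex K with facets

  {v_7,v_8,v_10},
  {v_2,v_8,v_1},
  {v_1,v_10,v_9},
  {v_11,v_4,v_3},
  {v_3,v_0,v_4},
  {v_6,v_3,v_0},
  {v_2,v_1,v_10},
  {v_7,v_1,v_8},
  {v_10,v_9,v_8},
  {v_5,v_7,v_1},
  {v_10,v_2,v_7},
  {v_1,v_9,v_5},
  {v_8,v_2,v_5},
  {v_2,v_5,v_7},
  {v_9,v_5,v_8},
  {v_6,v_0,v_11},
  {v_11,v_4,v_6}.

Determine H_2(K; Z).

Order the vertices as v_0 < v_1 < v_2 < v_3 < v_4 < v_5 < v_6 < v_7 < v_8 < v_9 < v_10 < v_11. Listing each simplex with vertices in this order, K has dimension 2 with simplices:

  0-simplices (12): [v_0], [v_1], [v_2], [v_3], [v_4], [v_5], [v_6], [v_7], [v_8], [v_9], [v_10], [v_11]
  1-simplices (28): (28 of them)
  2-simplices (17): (17 of them)

so the chain groups are C_0 ≅ Z^12, C_1 ≅ Z^28, C_2 ≅ Z^17.

Boundary ∂_1: C_1 → C_0 is given by ∂[p,q] = [q] − [p]. For instance
  ∂[v_4,v_6] = [v_6] − [v_4].
The 12×28 boundary matrix has rank 10 and Smith normal form diag(1,1,1,1,1,1,1,1,1,1).

The boundary map ∂_2: C_2 → C_1 sends each 2-simplex [p,q,r] to [q,r] − [p,r] + [p,q]. For instance
  ∂[v_8,v_9,v_10] = [v_9,v_10] − [v_8,v_10] + [v_8,v_9],
  ∂[v_1,v_7,v_8] = [v_7,v_8] − [v_1,v_8] + [v_1,v_7].
The resulting 28×17 matrix has rank 17, and its Smith normal form has invariant factors (1,1,1,1,1,1,1,1,1,1,1,1,1,1,1,1,2).

Computing H_k = (kernel of ∂_k) / (image of ∂_{k+1}):

  H_2: rank ker ∂_2 − rank ∂_3 = (17 − 17) − 0 = 0, and there is no ∂_3, so H_2 ≅ 0.

(K is a triangulation of the disjoint union of the Möbius band and the real projective plane RP^2.)

H_2 = 0.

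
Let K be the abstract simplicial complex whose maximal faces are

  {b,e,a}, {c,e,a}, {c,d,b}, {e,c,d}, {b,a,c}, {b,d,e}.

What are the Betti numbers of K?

Order the vertices as a < b < c < d < e. Listing each simplex with vertices in this order, K has dimension 2 with simplices:

  0-simplices (5): a, b, c, d, e
  1-simplices (9): ab, ac, ae, bc, bd, be, cd, ce, de
  2-simplices (6): abc, abe, ace, bcd, bde, cde

Hence C_0 ≅ Z^5, C_1 ≅ Z^9, C_2 ≅ Z^6.

Boundary ∂_1: C_1 → C_0 maps an edge to its endpoints' difference, ∂[p,q] = q − p.
The 5×9 boundary matrix has rank 4 and Smith normal form diag(1,1,1,1).

∂_2: C_2 → C_1 sends each 2-simplex [p,q,r] to [q,r] − [p,r] + [p,q]. For instance
  ∂abe = be − ae + ab,
  ∂ace = ce − ae + ac.
As a 9×6 matrix over Z this has rank 5, with invariant factors (1,1,1,1,1).

From H_k ≅ ker(∂_k) / im(∂_{k+1}) we obtain:

  H_0: rank C_0 − rank ∂_1 = 5 − 4 = 1, and the invariant factors of ∂_1 are all 1, so H_0 = Z.
  H_1: rank ker ∂_1 − rank ∂_2 = (9 − 4) − 5 = 0, and the invariant factors of ∂_2 are all 1, so H_1 = 0.
  H_2: rank ker ∂_2 − rank ∂_3 = (6 − 5) − 0 = 1, and there is no ∂_3, so H_2 = Z.

Hence the Betti numbers are b_0 = 1, b_1 = 0, b_2 = 1.

b_0 = 1, b_1 = 0, b_2 = 1.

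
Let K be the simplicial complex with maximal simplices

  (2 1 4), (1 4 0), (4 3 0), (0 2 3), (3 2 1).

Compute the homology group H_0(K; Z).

Take the total order 0 < 1 < 2 < 3 < 4 on the vertex set. Then K (dimension 2) consists of the simplices:

  0-simplices (5): [0], [1], [2], [3], [4]
  1-simplices (10): [0,1], [0,2], [0,3], [0,4], [1,2], [1,3], [1,4], [2,3], [2,4], [3,4]
  2-simplices (5): [0,1,4], [0,2,3], [0,3,4], [1,2,3], [1,2,4]

giving chain groups C_0 ≅ Z^5, C_1 ≅ Z^10, C_2 ≅ Z^5.

∂_1: C_1 → C_0 is given by ∂[p,q] = [q] − [p].
The 5×10 boundary matrix has rank 4 and Smith normal form diag(1,1,1,1).

Boundary ∂_2: C_2 → C_1 maps a triangle to the signed sum of its edges. For instance
  ∂[1,2,3] = [2,3] − [1,3] + [1,2],
  ∂[0,3,4] = [3,4] − [0,4] + [0,3].
This gives a 10×5 integer matrix of rank 5; reducing to Smith normal form yields diagonal entries (1,1,1,1,1).

From H_k ≅ ker(∂_k) / im(∂_{k+1}) we obtain:

  H_0: rank C_0 − rank ∂_1 = 5 − 4 = 1, and the invariant factors of ∂_1 are all 1, so H_0 = Z.

H_0 ≅ Z.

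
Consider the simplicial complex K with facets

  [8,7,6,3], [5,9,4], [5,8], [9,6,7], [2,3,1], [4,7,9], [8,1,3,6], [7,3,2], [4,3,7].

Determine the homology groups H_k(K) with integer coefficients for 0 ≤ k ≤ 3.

K has 9 vertices, 20 edges, 13 triangles, 2 3-simplices.
rank ∂_0 = 0, rank ∂_1 = 8 ⇒ b_0 = 9 − 0 − 8 = 1; all invariant factors of ∂_1 are 1 so no torsion. So H_0 ≅ Z.
rank ∂_1 = 8, rank ∂_2 = 11 ⇒ b_1 = 20 − 8 − 11 = 1; all invariant factors of ∂_2 are 1 so no torsion. So H_1 ≅ Z.
rank ∂_2 = 11, rank ∂_3 = 2 ⇒ b_2 = 13 − 11 − 2 = 0; all invariant factors of ∂_3 are 1 so no torsion. So H_2 ≅ 0.
rank ∂_3 = 2, rank ∂_4 = 0 ⇒ b_3 = 2 − 2 − 0 = 0. So H_3 ≅ 0.

H_0 = Z,  H_1 = Z,  H_2 = 0,  H_3 = 0.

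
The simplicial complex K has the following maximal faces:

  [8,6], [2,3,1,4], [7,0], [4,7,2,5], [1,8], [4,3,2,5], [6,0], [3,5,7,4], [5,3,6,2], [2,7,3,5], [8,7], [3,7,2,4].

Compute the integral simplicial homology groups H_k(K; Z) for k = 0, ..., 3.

Take the total order 0 < 1 < 2 < 3 < 4 < 5 < 6 < 7 < 8 on the vertex set. Then K (dimension 3) consists of the simplices:

  0-simplices (9): [0], [1], [2], [3], [4], [5], [6], [7], [8]
  1-simplices (21): [0,6], [0,7], [1,2], [1,3], [1,4], [1,8], [2,3], [2,4], [2,5], [2,6], [2,7], [3,4], [3,5], [3,6], [3,7], [4,5], [4,7], [5,6], [5,7], [6,8], [7,8]
  2-simplices (16): [1,2,3], [1,2,4], [1,3,4], [2,3,4], [2,3,5], [2,3,6], [2,3,7], [2,4,5], [2,4,7], [2,5,6], [2,5,7], [3,4,5], [3,4,7], [3,5,6], [3,5,7], [4,5,7]
  3-simplices (7): [1,2,3,4], [2,3,4,5], [2,3,4,7], [2,3,5,6], [2,3,5,7], [2,4,5,7], [3,4,5,7]

Hence C_0 ≅ Z^9, C_1 ≅ Z^21, C_2 ≅ Z^16, C_3 ≅ Z^7.

The boundary map ∂_1: C_1 → C_0 maps an edge to its endpoints' difference, ∂[p,q] = q − p. For instance
  ∂[7,8] = [8] − [7].
The 9×21 boundary matrix has rank 8 and Smith normal form diag(1,1,1,1,1,1,1,1).

Boundary ∂_2: C_2 → C_1 maps a triangle to the signed sum of its edges. For instance
  ∂[2,3,5] = [3,5] − [2,5] + [2,3],
  ∂[3,4,5] = [4,5] − [3,5] + [3,4].
This gives a 21×16 integer matrix of rank 10; reducing to Smith normal form yields diagonal entries (1,1,1,1,1,1,1,1,1,1).

∂_3: C_3 → C_2 sends each 3-simplex σ to the alternating sum Σ_i (−1)^i (σ with its i-th vertex removed). For instance
  ∂[2,3,4,5] = [3,4,5] − [2,4,5] + [2,3,5] − [2,3,4],
  ∂[1,2,3,4] = [2,3,4] − [1,3,4] + [1,2,4] − [1,2,3].
As a 16×7 matrix over Z this has rank 6, with invariant factors (1,1,1,1,1,1).

Computing H_k = (kernel of ∂_k) / (image of ∂_{k+1}):

  H_0: rank C_0 − rank ∂_1 = 9 − 8 = 1, and the invariant factors of ∂_1 are all 1, so H_0 = Z.
  H_1: rank ker ∂_1 − rank ∂_2 = (21 − 8) − 10 = 3, and the invariant factors of ∂_2 are all 1, so H_1 = Z^3.
  H_2: rank ker ∂_2 − rank ∂_3 = (16 − 10) − 6 = 0, and the invariant factors of ∂_3 are all 1, so H_2 = 0.
  H_3: rank ker ∂_3 − rank ∂_4 = (7 − 6) − 0 = 1, and there is no ∂_4, so H_3 = Z.

H_0 = Z,  H_1 = Z^3,  H_2 = 0,  H_3 = Z.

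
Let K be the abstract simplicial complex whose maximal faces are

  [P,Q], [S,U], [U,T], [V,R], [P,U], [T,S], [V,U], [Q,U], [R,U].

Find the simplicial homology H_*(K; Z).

We work with the vertex ordering P < Q < R < S < T < U < V. The simplices of K, each written with vertices in increasing order, are:

  0-simplices (7): P, Q, R, S, T, U, V
  1-simplices (9): PQ, PU, QU, RU, RV, ST, SU, TU, UV

Hence C_0 ≅ Z^7, C_1 ≅ Z^9.

Boundary ∂_1: C_1 → C_0 is given by ∂[p,q] = [q] − [p]. For instance
  ∂RU = U − R.
The resulting 7×9 matrix has rank 6, and its Smith normal form has invariant factors (1,1,1,1,1,1).

Reading off H_k = ker ∂_k / im ∂_{k+1}:

  H_0: rank C_0 − rank ∂_1 = 7 − 6 = 1, and the invariant factors of ∂_1 are all 1, so H_0 ≅ Z.
  H_1: rank ker ∂_1 − rank ∂_2 = (9 − 6) − 0 = 3, and there is no ∂_2, so H_1 ≅ Z^3.

As a check, the Euler characteristic is 7 − 9 = -2, which agrees with 1 − 3 = -2.
(K is a triangulation of a wedge of 3 circles.)

H_0 = Z,  H_1 = Z^3.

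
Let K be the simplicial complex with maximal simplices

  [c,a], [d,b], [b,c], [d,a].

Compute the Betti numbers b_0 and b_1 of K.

b_0 = 1, b_1 = 1.

Order the vertices as a < b < c < d. Listing each simplex with vertices in this order, K has dimension 1 with simplices:

  0-simplices (4): a, b, c, d
  1-simplices (4): ac, ad, bc, bd

so the chain groups are C_0 ≅ Z^4, C_1 ≅ Z^4.

∂_1: C_1 → C_0 sends each edge [p,q] (with p < q) to q − p. For instance
  ∂bc = c − b.
The resulting 4×4 matrix has rank 3, and its Smith normal form has invariant factors (1,1,1).

Computing H_k = (kernel of ∂_k) / (image of ∂_{k+1}):

  H_0: rank C_0 − rank ∂_1 = 4 − 3 = 1, and the invariant factors of ∂_1 are all 1, so H_0 ≅ Z.
  H_1: rank ker ∂_1 − rank ∂_2 = (4 − 3) − 0 = 1, and there is no ∂_2, so H_1 ≅ Z.

As a check, the Euler characteristic is 4 − 4 = 0, which agrees with 1 − 1 = 0.
(K is a triangulation of the circle S^1.)

Hence the Betti numbers are b_0 = 1, b_1 = 1.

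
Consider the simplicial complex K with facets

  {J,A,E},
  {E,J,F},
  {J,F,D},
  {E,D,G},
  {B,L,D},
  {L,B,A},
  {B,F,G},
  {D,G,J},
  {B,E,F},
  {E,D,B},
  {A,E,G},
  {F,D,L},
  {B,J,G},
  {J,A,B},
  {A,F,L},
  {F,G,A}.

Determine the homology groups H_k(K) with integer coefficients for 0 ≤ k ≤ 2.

Order the vertices as A < B < D < E < F < G < J < L. Listing each simplex with vertices in this order, K has dimension 2 with simplices:

  0-simplices (8): A, B, D, E, F, G, J, L
  1-simplices (24): AB, AE, AF, AG, AJ, AL, BD, BE, BF, BG, BJ, BL, DE, DF, DG, DJ, DL, EF, EG, EJ, FG, FJ, FL, GJ
  2-simplices (16): ABJ, ABL, AEG, AEJ, AFG, AFL, BDE, BDL, BEF, BFG, BGJ, DEG, DFJ, DFL, DGJ, EFJ

Hence C_0 ≅ Z^8, C_1 ≅ Z^24, C_2 ≅ Z^16.

The boundary map ∂_1: C_1 → C_0 sends each edge [p,q] (with p < q) to q − p. For instance
  ∂AF = F − A.
The 8×24 boundary matrix has rank 7 and Smith normal form diag(1,1,1,1,1,1,1).

∂_2: C_2 → C_1 acts by ∂[p,q,r] = [q,r] − [p,r] + [p,q]. For instance
  ∂BEF = EF − BF + BE,
  ∂DFJ = FJ − DJ + DF.
As a 24×16 matrix over Z this has rank 15, with invariant factors (1,1,1,1,1,1,1,1,1,1,1,1,1,1,1).

From H_k ≅ ker(∂_k) / im(∂_{k+1}) we obtain:

  H_0: rank C_0 − rank ∂_1 = 8 − 7 = 1, and the invariant factors of ∂_1 are all 1, so H_0 ≅ Z.
  H_1: rank ker ∂_1 − rank ∂_2 = (24 − 7) − 15 = 2, and the invariant factors of ∂_2 are all 1, so H_1 ≅ Z^2.
  H_2: rank ker ∂_2 − rank ∂_3 = (16 − 15) − 0 = 1, and there is no ∂_3, so H_2 ≅ Z.

As a check, the Euler characteristic is 8 − 24 + 16 = 0, which agrees with 1 − 2 + 1 = 0.

H_0 ≅ Z,  H_1 ≅ Z^2,  H_2 ≅ Z.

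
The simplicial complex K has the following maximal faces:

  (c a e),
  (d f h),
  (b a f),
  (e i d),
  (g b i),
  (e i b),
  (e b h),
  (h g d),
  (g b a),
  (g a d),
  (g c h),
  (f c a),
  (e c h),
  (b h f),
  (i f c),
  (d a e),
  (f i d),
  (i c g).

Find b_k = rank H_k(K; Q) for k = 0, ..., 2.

b_0 = 1, b_1 = 2, b_2 = 1.

Order the vertices as a < b < c < d < e < f < g < h < i. Listing each simplex with vertices in this order, K has dimension 2 with simplices:

  0-simplices (9): a, b, c, d, e, f, g, h, i
  1-simplices (27): ab, ac, ad, ae, af, ag, be, bf, bg, bh, bi, ce, cf, cg, ch, ci, de, df, dg, dh, di, eh, ei, fh, fi, gh, gi
  2-simplices (18): abf, abg, ace, acf, ade, adg, beh, bei, bfh, bgi, ceh, cfi, cgh, cgi, dei, dfh, dfi, dgh

giving chain groups C_0 ≅ Z^9, C_1 ≅ Z^27, C_2 ≅ Z^18.

Boundary ∂_1: C_1 → C_0 sends each edge [p,q] (with p < q) to q − p. For instance
  ∂ae = e − a.
As a 9×27 matrix over Z this has rank 8, with invariant factors (1,1,1,1,1,1,1,1).

∂_2: C_2 → C_1 acts by ∂[p,q,r] = [q,r] − [p,r] + [p,q]. For instance
  ∂adg = dg − ag + ad,
  ∂cfi = fi − ci + cf.
The resulting 27×18 matrix has rank 17, and its Smith normal form has invariant factors (1,1,1,1,1,1,1,1,1,1,1,1,1,1,1,1,1).

Computing H_k = (kernel of ∂_k) / (image of ∂_{k+1}):

  H_0: rank C_0 − rank ∂_1 = 9 − 8 = 1, and the invariant factors of ∂_1 are all 1, so H_0 = Z.
  H_1: rank ker ∂_1 − rank ∂_2 = (27 − 8) − 17 = 2, and the invariant factors of ∂_2 are all 1, so H_1 = Z^2.
  H_2: rank ker ∂_2 − rank ∂_3 = (18 − 17) − 0 = 1, and there is no ∂_3, so H_2 = Z.

As a check, the Euler characteristic is 9 − 27 + 18 = 0, which agrees with 1 − 2 + 1 = 0.

Hence the Betti numbers are b_0 = 1, b_1 = 2, b_2 = 1.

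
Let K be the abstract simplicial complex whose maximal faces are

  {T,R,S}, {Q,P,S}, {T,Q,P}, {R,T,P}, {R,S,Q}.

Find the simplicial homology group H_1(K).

Take the total order P < Q < R < S < T on the vertex set. Then K (dimension 2) consists of the simplices:

  0-simplices (5): P, Q, R, S, T
  1-simplices (10): PQ, PR, PS, PT, QR, QS, QT, RS, RT, ST
  2-simplices (5): PQS, PQT, PRT, QRS, RST

giving chain groups C_0 ≅ Z^5, C_1 ≅ Z^10, C_2 ≅ Z^5.

The boundary map ∂_1: C_1 → C_0 sends each edge [p,q] (with p < q) to q − p.
The resulting 5×10 matrix has rank 4, and its Smith normal form has invariant factors (1,1,1,1).

∂_2: C_2 → C_1 sends each 2-simplex [p,q,r] to [q,r] − [p,r] + [p,q]. For instance
  ∂RST = ST − RT + RS,
  ∂PRT = RT − PT + PR.
This gives a 10×5 integer matrix of rank 5; reducing to Smith normal form yields diagonal entries (1,1,1,1,1).

Computing H_k = (kernel of ∂_k) / (image of ∂_{k+1}):

  H_1: rank ker ∂_1 − rank ∂_2 = (10 − 4) − 5 = 1, and the invariant factors of ∂_2 are all 1, so H_1 ≅ Z.

H_1 = Z.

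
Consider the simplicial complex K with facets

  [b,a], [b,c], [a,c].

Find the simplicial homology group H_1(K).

K has 3 vertices, 3 edges.
rank ∂_1 = 2, rank ∂_2 = 0 ⇒ b_1 = 3 − 2 − 0 = 1. So H_1 ≅ Z.

H_1 = Z.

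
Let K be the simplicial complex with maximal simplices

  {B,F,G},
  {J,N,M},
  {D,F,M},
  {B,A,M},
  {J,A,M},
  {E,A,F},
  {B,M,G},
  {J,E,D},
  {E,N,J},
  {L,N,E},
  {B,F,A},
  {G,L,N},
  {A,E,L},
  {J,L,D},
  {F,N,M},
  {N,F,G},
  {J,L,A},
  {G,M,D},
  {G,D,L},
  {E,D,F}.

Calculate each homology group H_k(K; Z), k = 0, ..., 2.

H_0 = Z,  H_1 = Z ⊕ Z/2,  H_2 = 0.

We work with the vertex ordering A < B < D < E < F < G < J < L < M < N. The simplices of K, each written with vertices in increasing order, are:

  0-simplices (10): A, B, D, E, F, G, J, L, M, N
  1-simplices (30): AB, AE, AF, AJ, AL, AM, BF, BG, BM, DE, DF, DG, DJ, DL, DM, EF, EJ, EL, EN, FG, FM, FN, GL, GM, GN, JL, JM, JN, LN, MN
  2-simplices (20): ABF, ABM, AEF, AEL, AJL, AJM, BFG, BGM, DEF, DEJ, DFM, DGL, DGM, DJL, EJN, ELN, FGN, FMN, GLN, JMN

Hence C_0 ≅ Z^10, C_1 ≅ Z^30, C_2 ≅ Z^20.

Boundary ∂_1: C_1 → C_0 maps an edge to its endpoints' difference, ∂[p,q] = q − p. For instance
  ∂JN = N − J.
As a 10×30 matrix over Z this has rank 9, with invariant factors (1,1,1,1,1,1,1,1,1).

∂_2: C_2 → C_1 acts by ∂[p,q,r] = [q,r] − [p,r] + [p,q]. For instance
  ∂DGM = GM − DM + DG,
  ∂ABF = BF − AF + AB.
The 30×20 boundary matrix has rank 20 and Smith normal form diag(1,1,1,1,1,1,1,1,1,1,1,1,1,1,1,1,1,1,1,2).

Now H_k = ker ∂_k / im ∂_{k+1}, so:

  H_0: rank C_0 − rank ∂_1 = 10 − 9 = 1, and the invariant factors of ∂_1 are all 1, so H_0 = Z.
  H_1: rank ker ∂_1 − rank ∂_2 = (30 − 9) − 20 = 1, and ∂_2 has invariant factor 2 > 1, so H_1 = Z ⊕ Z/2.
  H_2: rank ker ∂_2 − rank ∂_3 = (20 − 20) − 0 = 0, and there is no ∂_3, so H_2 = 0.

As a check, the Euler characteristic is 10 − 30 + 20 = 0, which agrees with 1 − 1 + 0 = 0.
(K is a triangulation of the Klein bottle.)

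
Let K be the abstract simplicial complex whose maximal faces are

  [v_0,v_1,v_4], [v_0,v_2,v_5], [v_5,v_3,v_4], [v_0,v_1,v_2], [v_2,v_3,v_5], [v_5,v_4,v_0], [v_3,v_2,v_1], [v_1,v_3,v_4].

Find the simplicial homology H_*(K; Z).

H_0 = Z,  H_1 = 0,  H_2 = Z.

Fix the vertex order v_0 < v_1 < v_2 < v_3 < v_4 < v_5 and write every simplex with vertices in increasing order. Then dim K = 2 and the simplices of K are:

  0-simplices (6): [v_0], [v_1], [v_2], [v_3], [v_4], [v_5]
  1-simplices (12): [v_0,v_1], [v_0,v_2], [v_0,v_4], [v_0,v_5], [v_1,v_2], [v_1,v_3], [v_1,v_4], [v_2,v_3], [v_2,v_5], [v_3,v_4], [v_3,v_5], [v_4,v_5]
  2-simplices (8): [v_0,v_1,v_2], [v_0,v_1,v_4], [v_0,v_2,v_5], [v_0,v_4,v_5], [v_1,v_2,v_3], [v_1,v_3,v_4], [v_2,v_3,v_5], [v_3,v_4,v_5]

so the chain groups are C_0 ≅ Z^6, C_1 ≅ Z^12, C_2 ≅ Z^8.

Boundary ∂_1: C_1 → C_0 sends each edge [p,q] (with p < q) to q − p. For instance
  ∂[v_3,v_4] = [v_4] − [v_3].
The 6×12 boundary matrix has rank 5 and Smith normal form diag(1,1,1,1,1).

The boundary map ∂_2: C_2 → C_1 sends each 2-simplex [p,q,r] to [q,r] − [p,r] + [p,q]. For instance
  ∂[v_2,v_3,v_5] = [v_3,v_5] − [v_2,v_5] + [v_2,v_3],
  ∂[v_3,v_4,v_5] = [v_4,v_5] − [v_3,v_5] + [v_3,v_4].
This gives a 12×8 integer matrix of rank 7; reducing to Smith normal form yields diagonal entries (1,1,1,1,1,1,1).

Now H_k = ker ∂_k / im ∂_{k+1}, so:

  H_0: rank C_0 − rank ∂_1 = 6 − 5 = 1, and the invariant factors of ∂_1 are all 1, so H_0 = Z.
  H_1: rank ker ∂_1 − rank ∂_2 = (12 − 5) − 7 = 0, and the invariant factors of ∂_2 are all 1, so H_1 = 0.
  H_2: rank ker ∂_2 − rank ∂_3 = (8 − 7) − 0 = 1, and there is no ∂_3, so H_2 = Z.

As a check, the Euler characteristic is 6 − 12 + 8 = 2, which agrees with 1 − 0 + 1 = 2.
(K is a triangulation of the 2-sphere S^2.)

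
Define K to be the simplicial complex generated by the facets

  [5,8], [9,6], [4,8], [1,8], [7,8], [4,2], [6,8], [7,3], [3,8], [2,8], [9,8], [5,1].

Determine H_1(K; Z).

K has 9 vertices, 12 edges.
rank ∂_1 = 8, rank ∂_2 = 0 ⇒ b_1 = 12 − 8 − 0 = 4. So H_1 = Z^4.

H_1 = Z^4.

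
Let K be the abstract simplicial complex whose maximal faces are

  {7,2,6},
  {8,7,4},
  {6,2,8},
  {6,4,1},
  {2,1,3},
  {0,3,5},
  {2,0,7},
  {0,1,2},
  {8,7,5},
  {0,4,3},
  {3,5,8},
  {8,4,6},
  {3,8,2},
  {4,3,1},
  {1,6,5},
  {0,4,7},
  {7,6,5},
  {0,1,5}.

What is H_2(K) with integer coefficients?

K has 9 vertices, 27 edges, 18 triangles.
rank ∂_2 = 18, rank ∂_3 = 0 ⇒ b_2 = 18 − 18 − 0 = 0. So H_2 = 0.

H_2 = 0.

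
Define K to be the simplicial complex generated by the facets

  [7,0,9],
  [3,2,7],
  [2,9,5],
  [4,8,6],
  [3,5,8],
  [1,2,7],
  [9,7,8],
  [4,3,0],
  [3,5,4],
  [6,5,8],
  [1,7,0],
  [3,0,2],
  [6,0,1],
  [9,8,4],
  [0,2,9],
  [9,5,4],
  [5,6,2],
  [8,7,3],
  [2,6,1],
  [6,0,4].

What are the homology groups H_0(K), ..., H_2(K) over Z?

H_0 ≅ Z,  H_1 ≅ Z ⊕ Z/2Z,  H_2 = 0.

Fix the vertex order 0 < 1 < 2 < 3 < 4 < 5 < 6 < 7 < 8 < 9 and write every simplex with vertices in increasing order. Then dim K = 2 and the simplices of K are:

  0-simplices (10): [0], [1], [2], [3], [4], [5], [6], [7], [8], [9]
  1-simplices (30): (30 of them)
  2-simplices (20): (20 of them)

so the chain groups are C_0 ≅ Z^10, C_1 ≅ Z^30, C_2 ≅ Z^20.

Boundary ∂_1: C_1 → C_0 maps an edge to its endpoints' difference, ∂[p,q] = q − p. For instance
  ∂[1,6] = [6] − [1].
This gives a 10×30 integer matrix of rank 9; reducing to Smith normal form yields diagonal entries (1,1,1,1,1,1,1,1,1).

The boundary map ∂_2: C_2 → C_1 maps a triangle to the signed sum of its edges. For instance
  ∂[2,5,9] = [5,9] − [2,9] + [2,5],
  ∂[0,4,6] = [4,6] − [0,6] + [0,4].
This gives a 30×20 integer matrix of rank 20; reducing to Smith normal form yields diagonal entries (1,1,1,1,1,1,1,1,1,1,1,1,1,1,1,1,1,1,1,2).

Computing H_k = (kernel of ∂_k) / (image of ∂_{k+1}):

  H_0: rank C_0 − rank ∂_1 = 10 − 9 = 1, and the invariant factors of ∂_1 are all 1, so H_0 ≅ Z.
  H_1: rank ker ∂_1 − rank ∂_2 = (30 − 9) − 20 = 1, and ∂_2 has invariant factor 2 > 1, so H_1 ≅ Z ⊕ Z/2Z.
  H_2: rank ker ∂_2 − rank ∂_3 = (20 − 20) − 0 = 0, and there is no ∂_3, so H_2 ≅ 0.

As a check, the Euler characteristic is 10 − 30 + 20 = 0, which agrees with 1 − 1 + 0 = 0.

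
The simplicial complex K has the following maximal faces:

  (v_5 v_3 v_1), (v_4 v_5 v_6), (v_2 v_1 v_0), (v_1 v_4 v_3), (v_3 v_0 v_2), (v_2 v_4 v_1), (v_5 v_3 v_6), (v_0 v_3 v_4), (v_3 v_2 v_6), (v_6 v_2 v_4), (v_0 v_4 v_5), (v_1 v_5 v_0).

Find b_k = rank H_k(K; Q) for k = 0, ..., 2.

Fix the vertex order v_0 < v_1 < v_2 < v_3 < v_4 < v_5 < v_6 and write every simplex with vertices in increasing order. Then dim K = 2 and the simplices of K are:

  0-simplices (7): [v_0], [v_1], [v_2], [v_3], [v_4], [v_5], [v_6]
  1-simplices (18): (18 of them)
  2-simplices (12): (12 of them)

giving chain groups C_0 ≅ Z^7, C_1 ≅ Z^18, C_2 ≅ Z^12.

∂_1: C_1 → C_0 is given by ∂[p,q] = [q] − [p].
This gives a 7×18 integer matrix of rank 6; reducing to Smith normal form yields diagonal entries (1,1,1,1,1,1).

∂_2: C_2 → C_1 acts by ∂[p,q,r] = [q,r] − [p,r] + [p,q]. For instance
  ∂[v_0,v_4,v_5] = [v_4,v_5] − [v_0,v_5] + [v_0,v_4],
  ∂[v_0,v_3,v_4] = [v_3,v_4] − [v_0,v_4] + [v_0,v_3].
As a 18×12 matrix over Z this has rank 12, with invariant factors (1,1,1,1,1,1,1,1,1,1,1,2).

Reading off H_k = ker ∂_k / im ∂_{k+1}:

  H_0: rank C_0 − rank ∂_1 = 7 − 6 = 1, and the invariant factors of ∂_1 are all 1, so H_0 ≅ Z.
  H_1: rank ker ∂_1 − rank ∂_2 = (18 − 6) − 12 = 0, and ∂_2 has invariant factor 2 > 1, so H_1 ≅ Z/2.
  H_2: rank ker ∂_2 − rank ∂_3 = (12 − 12) − 0 = 0, and there is no ∂_3, so H_2 ≅ 0.

(K is a triangulation of the real projective plane RP^2.)

Hence the Betti numbers are b_0 = 1, b_1 = 0, b_2 = 0.

b_0 = 1, b_1 = 0, b_2 = 0.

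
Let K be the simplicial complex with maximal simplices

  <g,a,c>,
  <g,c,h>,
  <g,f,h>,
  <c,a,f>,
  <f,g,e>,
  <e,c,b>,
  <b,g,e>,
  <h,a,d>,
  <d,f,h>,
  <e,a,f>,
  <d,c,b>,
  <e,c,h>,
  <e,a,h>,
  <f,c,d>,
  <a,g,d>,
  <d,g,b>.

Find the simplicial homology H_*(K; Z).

We work with the vertex ordering a < b < c < d < e < f < g < h. The simplices of K, each written with vertices in increasing order, are:

  0-simplices (8): a, b, c, d, e, f, g, h
  1-simplices (24): ac, ad, ae, af, ag, ah, bc, bd, be, bg, cd, ce, cf, cg, ch, df, dg, dh, ef, eg, eh, fg, fh, gh
  2-simplices (16): acf, acg, adg, adh, aef, aeh, bcd, bce, bdg, beg, cdf, ceh, cgh, dfh, efg, fgh

Hence C_0 ≅ Z^8, C_1 ≅ Z^24, C_2 ≅ Z^16.

Boundary ∂_1: C_1 → C_0 maps an edge to its endpoints' difference, ∂[p,q] = q − p. For instance
  ∂af = f − a.
As a 8×24 matrix over Z this has rank 7, with invariant factors (1,1,1,1,1,1,1).

Boundary ∂_2: C_2 → C_1 maps a triangle to the signed sum of its edges. For instance
  ∂fgh = gh − fh + fg,
  ∂cgh = gh − ch + cg.
As a 24×16 matrix over Z this has rank 15, with invariant factors (1,1,1,1,1,1,1,1,1,1,1,1,1,1,1).

Reading off H_k = ker ∂_k / im ∂_{k+1}:

  H_0: rank C_0 − rank ∂_1 = 8 − 7 = 1, and the invariant factors of ∂_1 are all 1, so H_0 ≅ Z.
  H_1: rank ker ∂_1 − rank ∂_2 = (24 − 7) − 15 = 2, and the invariant factors of ∂_2 are all 1, so H_1 ≅ Z^2.
  H_2: rank ker ∂_2 − rank ∂_3 = (16 − 15) − 0 = 1, and there is no ∂_3, so H_2 ≅ Z.

(K is a triangulation of the torus T^2.)

H_0 = Z,  H_1 = Z^2,  H_2 = Z.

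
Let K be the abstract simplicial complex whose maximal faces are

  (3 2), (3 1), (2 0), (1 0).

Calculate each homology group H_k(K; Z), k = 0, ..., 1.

Fix the vertex order 0 < 1 < 2 < 3 and write every simplex with vertices in increasing order. Then dim K = 1 and the simplices of K are:

  0-simplices (4): [0], [1], [2], [3]
  1-simplices (4): [0,1], [0,2], [1,3], [2,3]

Hence C_0 ≅ Z^4, C_1 ≅ Z^4.

∂_1: C_1 → C_0 sends each edge [p,q] (with p < q) to q − p.
As a 4×4 matrix over Z this has rank 3, with invariant factors (1,1,1).

Now H_k = ker ∂_k / im ∂_{k+1}, so:

  H_0: rank C_0 − rank ∂_1 = 4 − 3 = 1, and the invariant factors of ∂_1 are all 1, so H_0 = Z.
  H_1: rank ker ∂_1 − rank ∂_2 = (4 − 3) − 0 = 1, and there is no ∂_2, so H_1 = Z.

As a check, the Euler characteristic is 4 − 4 = 0, which agrees with 1 − 1 = 0.
(K is a triangulation of the circle S^1.)

H_0 ≅ Z,  H_1 ≅ Z.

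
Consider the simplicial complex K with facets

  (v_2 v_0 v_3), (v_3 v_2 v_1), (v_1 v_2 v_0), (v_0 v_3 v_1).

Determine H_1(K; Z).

H_1 ≅ 0.

Fix the vertex order v_0 < v_1 < v_2 < v_3 and write every simplex with vertices in increasing order. Then dim K = 2 and the simplices of K are:

  0-simplices (4): [v_0], [v_1], [v_2], [v_3]
  1-simplices (6): [v_0,v_1], [v_0,v_2], [v_0,v_3], [v_1,v_2], [v_1,v_3], [v_2,v_3]
  2-simplices (4): [v_0,v_1,v_2], [v_0,v_1,v_3], [v_0,v_2,v_3], [v_1,v_2,v_3]

Hence C_0 ≅ Z^4, C_1 ≅ Z^6, C_2 ≅ Z^4.

Boundary ∂_1: C_1 → C_0 sends each edge [p,q] (with p < q) to q − p.
As a 4×6 matrix over Z this has rank 3, with invariant factors (1,1,1).

∂_2: C_2 → C_1 sends each 2-simplex [p,q,r] to [q,r] − [p,r] + [p,q]. For instance
  ∂[v_0,v_1,v_2] = [v_1,v_2] − [v_0,v_2] + [v_0,v_1],
  ∂[v_1,v_2,v_3] = [v_2,v_3] − [v_1,v_3] + [v_1,v_2].
This gives a 6×4 integer matrix of rank 3; reducing to Smith normal form yields diagonal entries (1,1,1).

Reading off H_k = ker ∂_k / im ∂_{k+1}:

  H_1: rank ker ∂_1 − rank ∂_2 = (6 − 3) − 3 = 0, and the invariant factors of ∂_2 are all 1, so H_1 = 0.

(K is a triangulation of the 2-sphere S^2.)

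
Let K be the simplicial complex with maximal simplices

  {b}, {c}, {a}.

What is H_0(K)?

H_0 ≅ Z^3.

We work with the vertex ordering a < b < c. The simplices of K, each written with vertices in increasing order, are:

  0-simplices (3): a, b, c

so the chain groups are C_0 ≅ Z^3.

Now H_k = ker ∂_k / im ∂_{k+1}, so:

  H_0: rank C_0 − rank ∂_1 = 3 − 0 = 3, and there is no ∂_1, so H_0 = Z^3.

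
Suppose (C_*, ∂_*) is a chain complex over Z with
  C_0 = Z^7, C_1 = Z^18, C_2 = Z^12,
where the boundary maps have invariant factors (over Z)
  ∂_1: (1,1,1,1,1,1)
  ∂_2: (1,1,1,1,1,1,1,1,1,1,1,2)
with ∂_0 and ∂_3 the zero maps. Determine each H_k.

H_0: b_0 = 7 − 0 − 6 = 1; torsion from ∂_1 factors > 1: none. So H_0 = Z.
H_1: b_1 = 18 − 6 − 12 = 0; torsion from ∂_2 factors > 1: [2]. So H_1 = Z/2Z.
H_2: b_2 = 12 − 12 − 0 = 0; torsion from ∂_3 factors > 1: none. So H_2 = 0.

H_0 = Z,  H_1 = Z/2Z,  H_2 = 0.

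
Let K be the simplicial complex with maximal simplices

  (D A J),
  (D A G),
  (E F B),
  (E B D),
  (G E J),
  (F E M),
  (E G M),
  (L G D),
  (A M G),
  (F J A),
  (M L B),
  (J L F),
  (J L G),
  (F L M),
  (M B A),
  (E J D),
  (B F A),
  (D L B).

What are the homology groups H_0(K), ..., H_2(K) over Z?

Fix the vertex order A < B < D < E < F < G < J < L < M and write every simplex with vertices in increasing order. Then dim K = 2 and the simplices of K are:

  0-simplices (9): A, B, D, E, F, G, J, L, M
  1-simplices (27): AB, AD, AF, AG, AJ, AM, BD, BE, BF, BL, BM, DE, DG, DJ, DL, EF, EG, EJ, EM, FJ, FL, FM, GJ, GL, GM, JL, LM
  2-simplices (18): ABF, ABM, ADG, ADJ, AFJ, AGM, BDE, BDL, BEF, BLM, DEJ, DGL, EFM, EGJ, EGM, FJL, FLM, GJL

giving chain groups C_0 ≅ Z^9, C_1 ≅ Z^27, C_2 ≅ Z^18.

∂_1: C_1 → C_0 is given by ∂[p,q] = [q] − [p]. For instance
  ∂AF = F − A.
As a 9×27 matrix over Z this has rank 8, with invariant factors (1,1,1,1,1,1,1,1).

Boundary ∂_2: C_2 → C_1 acts by ∂[p,q,r] = [q,r] − [p,r] + [p,q]. For instance
  ∂BDE = DE − BE + BD,
  ∂FJL = JL − FL + FJ.
As a 27×18 matrix over Z this has rank 18, with invariant factors (1,1,1,1,1,1,1,1,1,1,1,1,1,1,1,1,1,2).

Reading off H_k = ker ∂_k / im ∂_{k+1}:

  H_0: rank C_0 − rank ∂_1 = 9 − 8 = 1, and the invariant factors of ∂_1 are all 1, so H_0 ≅ Z.
  H_1: rank ker ∂_1 − rank ∂_2 = (27 − 8) − 18 = 1, and ∂_2 has invariant factor 2 > 1, so H_1 ≅ Z ⊕ Z_2.
  H_2: rank ker ∂_2 − rank ∂_3 = (18 − 18) − 0 = 0, and there is no ∂_3, so H_2 ≅ 0.

(K is a triangulation of the Klein bottle.)

H_0 ≅ Z,  H_1 ≅ Z ⊕ Z_2,  H_2 = 0.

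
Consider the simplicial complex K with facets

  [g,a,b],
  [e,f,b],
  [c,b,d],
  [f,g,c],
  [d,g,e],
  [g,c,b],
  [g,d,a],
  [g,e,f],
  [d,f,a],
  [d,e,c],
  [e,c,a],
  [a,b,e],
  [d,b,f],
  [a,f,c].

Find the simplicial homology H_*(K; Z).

Take the total order a < b < c < d < e < f < g on the vertex set. Then K (dimension 2) consists of the simplices:

  0-simplices (7): a, b, c, d, e, f, g
  1-simplices (21): ab, ac, ad, ae, af, ag, bc, bd, be, bf, bg, cd, ce, cf, cg, de, df, dg, ef, eg, fg
  2-simplices (14): abe, abg, ace, acf, adf, adg, bcd, bcg, bdf, bef, cde, cfg, deg, efg

giving chain groups C_0 ≅ Z^7, C_1 ≅ Z^21, C_2 ≅ Z^14.

The boundary map ∂_1: C_1 → C_0 sends each edge [p,q] (with p < q) to q − p. For instance
  ∂de = e − d.
As a 7×21 matrix over Z this has rank 6, with invariant factors (1,1,1,1,1,1).

∂_2: C_2 → C_1 acts by ∂[p,q,r] = [q,r] − [p,r] + [p,q]. For instance
  ∂bcg = cg − bg + bc,
  ∂cfg = fg − cg + cf.
As a 21×14 matrix over Z this has rank 13, with invariant factors (1,1,1,1,1,1,1,1,1,1,1,1,1).

Reading off H_k = ker ∂_k / im ∂_{k+1}:

  H_0: rank C_0 − rank ∂_1 = 7 − 6 = 1, and the invariant factors of ∂_1 are all 1, so H_0 = Z.
  H_1: rank ker ∂_1 − rank ∂_2 = (21 − 6) − 13 = 2, and the invariant factors of ∂_2 are all 1, so H_1 = Z^2.
  H_2: rank ker ∂_2 − rank ∂_3 = (14 − 13) − 0 = 1, and there is no ∂_3, so H_2 = Z.

As a check, the Euler characteristic is 7 − 21 + 14 = 0, which agrees with 1 − 2 + 1 = 0.

H_0 ≅ Z,  H_1 ≅ Z^2,  H_2 ≅ Z.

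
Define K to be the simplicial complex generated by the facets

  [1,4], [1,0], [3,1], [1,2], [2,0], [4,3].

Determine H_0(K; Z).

Fix the vertex order 0 < 1 < 2 < 3 < 4 and write every simplex with vertices in increasing order. Then dim K = 1 and the simplices of K are:

  0-simplices (5): [0], [1], [2], [3], [4]
  1-simplices (6): [0,1], [0,2], [1,2], [1,3], [1,4], [3,4]

so the chain groups are C_0 ≅ Z^5, C_1 ≅ Z^6.

Boundary ∂_1: C_1 → C_0 maps an edge to its endpoints' difference, ∂[p,q] = q − p. For instance
  ∂[0,2] = [2] − [0].
The resulting 5×6 matrix has rank 4, and its Smith normal form has invariant factors (1,1,1,1).

From H_k ≅ ker(∂_k) / im(∂_{k+1}) we obtain:

  H_0: rank C_0 − rank ∂_1 = 5 − 4 = 1, and the invariant factors of ∂_1 are all 1, so H_0 ≅ Z.

H_0 = Z.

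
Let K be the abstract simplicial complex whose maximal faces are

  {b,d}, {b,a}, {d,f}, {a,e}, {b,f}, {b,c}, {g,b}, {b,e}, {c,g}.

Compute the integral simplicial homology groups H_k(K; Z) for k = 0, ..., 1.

H_0 = Z,  H_1 = Z^3.

Order the vertices as a < b < c < d < e < f < g. Listing each simplex with vertices in this order, K has dimension 1 with simplices:

  0-simplices (7): a, b, c, d, e, f, g
  1-simplices (9): ab, ae, bc, bd, be, bf, bg, cg, df

Hence C_0 ≅ Z^7, C_1 ≅ Z^9.

Boundary ∂_1: C_1 → C_0 sends each edge [p,q] (with p < q) to q − p.
The resulting 7×9 matrix has rank 6, and its Smith normal form has invariant factors (1,1,1,1,1,1).

Reading off H_k = ker ∂_k / im ∂_{k+1}:

  H_0: rank C_0 − rank ∂_1 = 7 − 6 = 1, and the invariant factors of ∂_1 are all 1, so H_0 ≅ Z.
  H_1: rank ker ∂_1 − rank ∂_2 = (9 − 6) − 0 = 3, and there is no ∂_2, so H_1 ≅ Z^3.

As a check, the Euler characteristic is 7 − 9 = -2, which agrees with 1 − 3 = -2.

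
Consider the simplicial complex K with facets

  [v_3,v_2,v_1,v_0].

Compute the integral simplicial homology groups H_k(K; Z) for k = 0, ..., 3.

K has 4 vertices, 6 edges, 4 triangles, 1 3-simplex.
rank ∂_0 = 0, rank ∂_1 = 3 ⇒ b_0 = 4 − 0 − 3 = 1; all invariant factors of ∂_1 are 1 so no torsion. So H_0 = Z.
rank ∂_1 = 3, rank ∂_2 = 3 ⇒ b_1 = 6 − 3 − 3 = 0; all invariant factors of ∂_2 are 1 so no torsion. So H_1 = 0.
rank ∂_2 = 3, rank ∂_3 = 1 ⇒ b_2 = 4 − 3 − 1 = 0; all invariant factors of ∂_3 are 1 so no torsion. So H_2 = 0.
rank ∂_3 = 1, rank ∂_4 = 0 ⇒ b_3 = 1 − 1 − 0 = 0. So H_3 = 0.

H_0 ≅ Z,  H_1 = 0,  H_2 = 0,  H_3 = 0.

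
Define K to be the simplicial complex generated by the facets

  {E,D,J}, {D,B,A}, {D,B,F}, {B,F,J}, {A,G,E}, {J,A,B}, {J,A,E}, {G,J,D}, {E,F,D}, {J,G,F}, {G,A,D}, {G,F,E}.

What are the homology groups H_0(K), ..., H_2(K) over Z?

H_0 = Z,  H_1 = Z/2,  H_2 = 0.

Order the vertices as A < B < D < E < F < G < J. Listing each simplex with vertices in this order, K has dimension 2 with simplices:

  0-simplices (7): A, B, D, E, F, G, J
  1-simplices (18): AB, AD, AE, AG, AJ, BD, BF, BJ, DE, DF, DG, DJ, EF, EG, EJ, FG, FJ, GJ
  2-simplices (12): ABD, ABJ, ADG, AEG, AEJ, BDF, BFJ, DEF, DEJ, DGJ, EFG, FGJ

Hence C_0 ≅ Z^7, C_1 ≅ Z^18, C_2 ≅ Z^12.

∂_1: C_1 → C_0 sends each edge [p,q] (with p < q) to q − p. For instance
  ∂DE = E − D.
The resulting 7×18 matrix has rank 6, and its Smith normal form has invariant factors (1,1,1,1,1,1).

∂_2: C_2 → C_1 sends each 2-simplex [p,q,r] to [q,r] − [p,r] + [p,q]. For instance
  ∂BFJ = FJ − BJ + BF,
  ∂DGJ = GJ − DJ + DG.
The resulting 18×12 matrix has rank 12, and its Smith normal form has invariant factors (1,1,1,1,1,1,1,1,1,1,1,2).

Computing H_k = (kernel of ∂_k) / (image of ∂_{k+1}):

  H_0: rank C_0 − rank ∂_1 = 7 − 6 = 1, and the invariant factors of ∂_1 are all 1, so H_0 = Z.
  H_1: rank ker ∂_1 − rank ∂_2 = (18 − 6) − 12 = 0, and ∂_2 has invariant factor 2 > 1, so H_1 = Z/2.
  H_2: rank ker ∂_2 − rank ∂_3 = (12 − 12) − 0 = 0, and there is no ∂_3, so H_2 = 0.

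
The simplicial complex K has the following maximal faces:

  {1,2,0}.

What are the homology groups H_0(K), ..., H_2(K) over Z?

H_0 ≅ Z,  H_1 = 0,  H_2 = 0.

K has 3 vertices, 3 edges, 1 triangle.
rank ∂_0 = 0, rank ∂_1 = 2 ⇒ b_0 = 3 − 0 − 2 = 1; all invariant factors of ∂_1 are 1 so no torsion. So H_0 ≅ Z.
rank ∂_1 = 2, rank ∂_2 = 1 ⇒ b_1 = 3 − 2 − 1 = 0; all invariant factors of ∂_2 are 1 so no torsion. So H_1 ≅ 0.
rank ∂_2 = 1, rank ∂_3 = 0 ⇒ b_2 = 1 − 1 − 0 = 0. So H_2 ≅ 0.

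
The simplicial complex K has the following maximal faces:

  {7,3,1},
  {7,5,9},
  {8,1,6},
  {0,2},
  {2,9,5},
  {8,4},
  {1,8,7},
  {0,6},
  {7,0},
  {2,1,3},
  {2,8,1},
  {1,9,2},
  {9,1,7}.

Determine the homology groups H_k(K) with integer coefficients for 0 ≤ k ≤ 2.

H_0 ≅ Z,  H_1 ≅ Z^2,  H_2 = 0.

Fix the vertex order 0 < 1 < 2 < 3 < 4 < 5 < 6 < 7 < 8 < 9 and write every simplex with vertices in increasing order. Then dim K = 2 and the simplices of K are:

  0-simplices (10): [0], [1], [2], [3], [4], [5], [6], [7], [8], [9]
  1-simplices (20): [0,2], [0,6], [0,7], [1,2], [1,3], [1,6], [1,7], [1,8], [1,9], [2,3], [2,5], [2,8], [2,9], [3,7], [4,8], [5,7], [5,9], [6,8], [7,8], [7,9]
  2-simplices (9): [1,2,3], [1,2,8], [1,2,9], [1,3,7], [1,6,8], [1,7,8], [1,7,9], [2,5,9], [5,7,9]

so the chain groups are C_0 ≅ Z^10, C_1 ≅ Z^20, C_2 ≅ Z^9.

Boundary ∂_1: C_1 → C_0 is given by ∂[p,q] = [q] − [p]. For instance
  ∂[2,3] = [3] − [2].
As a 10×20 matrix over Z this has rank 9, with invariant factors (1,1,1,1,1,1,1,1,1).

The boundary map ∂_2: C_2 → C_1 acts by ∂[p,q,r] = [q,r] − [p,r] + [p,q]. For instance
  ∂[1,7,9] = [7,9] − [1,9] + [1,7],
  ∂[1,7,8] = [7,8] − [1,8] + [1,7].
This gives a 20×9 integer matrix of rank 9; reducing to Smith normal form yields diagonal entries (1,1,1,1,1,1,1,1,1).

Computing H_k = (kernel of ∂_k) / (image of ∂_{k+1}):

  H_0: rank C_0 − rank ∂_1 = 10 − 9 = 1, and the invariant factors of ∂_1 are all 1, so H_0 = Z.
  H_1: rank ker ∂_1 − rank ∂_2 = (20 − 9) − 9 = 2, and the invariant factors of ∂_2 are all 1, so H_1 = Z^2.
  H_2: rank ker ∂_2 − rank ∂_3 = (9 − 9) − 0 = 0, and there is no ∂_3, so H_2 = 0.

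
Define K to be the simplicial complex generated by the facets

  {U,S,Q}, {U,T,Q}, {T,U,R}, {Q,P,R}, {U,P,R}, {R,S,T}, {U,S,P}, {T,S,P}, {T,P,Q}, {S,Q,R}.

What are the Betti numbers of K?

Order the vertices as P < Q < R < S < T < U. Listing each simplex with vertices in this order, K has dimension 2 with simplices:

  0-simplices (6): P, Q, R, S, T, U
  1-simplices (15): PQ, PR, PS, PT, PU, QR, QS, QT, QU, RS, RT, RU, ST, SU, TU
  2-simplices (10): PQR, PQT, PRU, PST, PSU, QRS, QSU, QTU, RST, RTU

Hence C_0 ≅ Z^6, C_1 ≅ Z^15, C_2 ≅ Z^10.

The boundary map ∂_1: C_1 → C_0 is given by ∂[p,q] = [q] − [p].
This gives a 6×15 integer matrix of rank 5; reducing to Smith normal form yields diagonal entries (1,1,1,1,1).

∂_2: C_2 → C_1 acts by ∂[p,q,r] = [q,r] − [p,r] + [p,q]. For instance
  ∂PQR = QR − PR + PQ,
  ∂QRS = RS − QS + QR.
The 15×10 boundary matrix has rank 10 and Smith normal form diag(1,1,1,1,1,1,1,1,1,2).

Computing H_k = (kernel of ∂_k) / (image of ∂_{k+1}):

  H_0: rank C_0 − rank ∂_1 = 6 − 5 = 1, and the invariant factors of ∂_1 are all 1, so H_0 ≅ Z.
  H_1: rank ker ∂_1 − rank ∂_2 = (15 − 5) − 10 = 0, and ∂_2 has invariant factor 2 > 1, so H_1 ≅ Z/2Z.
  H_2: rank ker ∂_2 − rank ∂_3 = (10 − 10) − 0 = 0, and there is no ∂_3, so H_2 ≅ 0.

As a check, the Euler characteristic is 6 − 15 + 10 = 1, which agrees with 1 − 0 + 0 = 1.
(K is a triangulation of the real projective plane RP^2.)

Hence the Betti numbers are b_0 = 1, b_1 = 0, b_2 = 0.

b_0 = 1, b_1 = 0, b_2 = 0.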